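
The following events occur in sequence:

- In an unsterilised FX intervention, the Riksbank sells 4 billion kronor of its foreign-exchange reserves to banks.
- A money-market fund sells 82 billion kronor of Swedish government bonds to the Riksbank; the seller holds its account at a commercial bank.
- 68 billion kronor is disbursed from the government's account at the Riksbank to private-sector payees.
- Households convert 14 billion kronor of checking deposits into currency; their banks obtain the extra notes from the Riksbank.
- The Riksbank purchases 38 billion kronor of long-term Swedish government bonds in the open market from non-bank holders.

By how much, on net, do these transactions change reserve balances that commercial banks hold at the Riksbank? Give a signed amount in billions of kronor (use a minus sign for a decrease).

Riksbank balance sheet:
  Assets:      Securities +120B, Foreign assets −4B
  Liabilities: Bank reserves +170B, Currency in circulation +14B, Government deposits −68B
Commercial banking system:
  Assets:      Reserves at CB +170B, Foreign assets +4B
  Liabilities: Checkable deposits +174B
So the change in reserve balances that commercial banks hold at the Riksbank is +170 billion.

+170 billion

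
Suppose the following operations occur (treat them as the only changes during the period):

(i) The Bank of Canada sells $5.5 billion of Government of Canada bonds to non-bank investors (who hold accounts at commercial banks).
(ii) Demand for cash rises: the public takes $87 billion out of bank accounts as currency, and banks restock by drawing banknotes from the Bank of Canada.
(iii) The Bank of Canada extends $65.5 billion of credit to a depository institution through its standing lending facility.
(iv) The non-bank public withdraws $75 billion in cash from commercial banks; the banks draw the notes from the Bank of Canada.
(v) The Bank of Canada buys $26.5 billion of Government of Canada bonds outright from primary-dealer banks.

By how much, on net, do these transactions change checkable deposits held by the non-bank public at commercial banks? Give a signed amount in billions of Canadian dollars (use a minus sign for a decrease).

-$167.5 billion

Bank of Canada balance sheet:
  Assets:      Securities +$21B, Loans to banks +$65.5B
  Liabilities: Bank reserves −$75.5B, Currency in circulation +$162B
Commercial banking system:
  Assets:      Reserves at CB −$75.5B, Securities −$26.5B
  Liabilities: Checkable deposits −$167.5B, Borrowings from CB +$65.5B
So the change in checkable deposits held by the non-bank public at commercial banks is -$167.5 billion.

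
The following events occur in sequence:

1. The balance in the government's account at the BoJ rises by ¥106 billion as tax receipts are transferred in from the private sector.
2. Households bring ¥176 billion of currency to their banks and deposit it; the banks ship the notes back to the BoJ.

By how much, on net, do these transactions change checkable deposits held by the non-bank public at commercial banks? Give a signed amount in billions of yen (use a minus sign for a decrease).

+¥70 billion

Government account inflow ¥106 billion: non-bank counterparties' bank balances fall → −¥106B.
Currency deposit ¥176 billion: non-bank counterparties' bank balances rise → +¥176B.
Net: −106 + 176 = +¥70 billion.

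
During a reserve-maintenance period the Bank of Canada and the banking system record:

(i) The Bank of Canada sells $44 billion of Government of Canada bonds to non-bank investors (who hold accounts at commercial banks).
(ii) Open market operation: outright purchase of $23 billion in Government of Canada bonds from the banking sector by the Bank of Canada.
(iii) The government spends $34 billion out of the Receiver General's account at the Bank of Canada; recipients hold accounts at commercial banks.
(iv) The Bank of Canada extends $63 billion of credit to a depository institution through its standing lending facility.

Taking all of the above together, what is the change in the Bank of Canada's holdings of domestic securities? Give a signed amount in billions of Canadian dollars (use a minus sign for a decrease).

-$21 billion

Asset sale (to non-banks) $44 billion: securities removed from the Bank of Canada's portfolio → −$44B.
OMO purchase (from banks) $23 billion: securities added to the Bank of Canada's portfolio → +$23B.
Government spending $34 billion: the Bank of Canada's securities portfolio is untouched → 0.
Discount-window loan $63 billion: the Bank of Canada's securities portfolio is untouched → 0.
Net: −44 + 23 + 0 + 0 = -$21 billion.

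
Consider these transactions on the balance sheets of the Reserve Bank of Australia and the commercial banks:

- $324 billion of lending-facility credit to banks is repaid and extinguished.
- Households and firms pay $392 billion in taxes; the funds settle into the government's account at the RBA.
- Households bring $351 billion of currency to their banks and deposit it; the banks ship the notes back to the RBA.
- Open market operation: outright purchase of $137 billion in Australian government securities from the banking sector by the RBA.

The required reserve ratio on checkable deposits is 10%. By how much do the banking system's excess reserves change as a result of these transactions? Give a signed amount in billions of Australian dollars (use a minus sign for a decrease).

Discount-window repayment $324 billion: reserves −$324B, deposits 0.
Government account inflow $392 billion: reserves −$392B, deposits −$392B.
Currency deposit $351 billion: reserves +$351B, deposits +$351B.
OMO purchase (from banks) $137 billion: reserves +$137B, deposits 0.
Totals: Δreserves = −$228B, Δdeposits = −$41B.
Δrequired reserves = 10% × −$41B = −$4.1B.
Δexcess reserves = Δreserves − Δrequired = −$228B − (−$4.1B) = -$223.9 billion.

-$223.9 billion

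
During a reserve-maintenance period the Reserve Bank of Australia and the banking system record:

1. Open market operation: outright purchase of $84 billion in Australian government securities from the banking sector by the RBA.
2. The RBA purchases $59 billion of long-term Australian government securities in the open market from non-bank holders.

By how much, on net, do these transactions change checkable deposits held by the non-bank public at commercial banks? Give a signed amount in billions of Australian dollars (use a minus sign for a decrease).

+$59 billion

RBA balance sheet:
  Assets:      Securities +$143B
  Liabilities: Bank reserves +$143B
Commercial banking system:
  Assets:      Reserves at CB +$143B, Securities −$84B
  Liabilities: Checkable deposits +$59B
So the change in checkable deposits held by the non-bank public at commercial banks is +$59 billion.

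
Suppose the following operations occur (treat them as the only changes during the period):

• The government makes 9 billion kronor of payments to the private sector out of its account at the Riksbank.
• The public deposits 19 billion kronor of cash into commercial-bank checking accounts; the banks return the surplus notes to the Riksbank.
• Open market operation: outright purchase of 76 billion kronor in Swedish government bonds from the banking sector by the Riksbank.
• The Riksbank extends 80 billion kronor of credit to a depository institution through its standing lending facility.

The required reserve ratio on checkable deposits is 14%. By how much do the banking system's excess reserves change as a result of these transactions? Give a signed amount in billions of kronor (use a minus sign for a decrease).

+180.08 billion

Government spending 9 billion kronor: reserves +9B, deposits +9B.
Currency deposit 19 billion kronor: reserves +19B, deposits +19B.
OMO purchase (from banks) 76 billion kronor: reserves +76B, deposits 0.
Discount-window loan 80 billion kronor: reserves +80B, deposits 0.
Totals: Δreserves = +184B, Δdeposits = +28B.
Δrequired reserves = 14% × +28B = +3.92B.
Δexcess reserves = Δreserves − Δrequired = +184B − (+3.92B) = +180.08 billion.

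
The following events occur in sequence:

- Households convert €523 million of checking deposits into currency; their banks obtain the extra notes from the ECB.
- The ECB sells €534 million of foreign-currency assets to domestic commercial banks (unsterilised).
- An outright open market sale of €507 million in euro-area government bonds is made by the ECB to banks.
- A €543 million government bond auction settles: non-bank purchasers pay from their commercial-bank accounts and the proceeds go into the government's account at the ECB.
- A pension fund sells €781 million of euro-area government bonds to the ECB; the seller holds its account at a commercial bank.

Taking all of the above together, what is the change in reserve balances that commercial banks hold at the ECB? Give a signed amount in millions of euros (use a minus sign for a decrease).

Currency withdrawal €523 million: banks swap reserves for currency → −€523M.
FX sale €534 million: the buying banks pay out of their reserve balances → −€534M.
OMO sale (to banks) €507 million: the buying banks pay out of their reserve balances → −€507M.
Government account inflow €543 million: funds move from bank reserves into the government account → −€543M.
Asset purchase (from non-banks) €781 million: the ECB pays by crediting reserve accounts → +€781M.
Net: −523 − 534 − 507 − 543 + 781 = -€1326 million.

-€1326 million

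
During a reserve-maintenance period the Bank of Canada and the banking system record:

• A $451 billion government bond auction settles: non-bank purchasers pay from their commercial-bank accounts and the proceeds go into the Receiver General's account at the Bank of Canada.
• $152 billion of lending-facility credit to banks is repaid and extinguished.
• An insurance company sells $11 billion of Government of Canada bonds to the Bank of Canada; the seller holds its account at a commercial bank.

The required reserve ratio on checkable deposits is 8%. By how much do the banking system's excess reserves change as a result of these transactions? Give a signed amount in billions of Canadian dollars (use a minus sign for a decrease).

-$556.8 billion

Government account inflow $451 billion: reserves −$451B, deposits −$451B.
Discount-window repayment $152 billion: reserves −$152B, deposits 0.
Asset purchase (from non-banks) $11 billion: reserves +$11B, deposits +$11B.
Totals: Δreserves = −$592B, Δdeposits = −$440B.
Δrequired reserves = 8% × −$440B = −$35.2B.
Δexcess reserves = Δreserves − Δrequired = −$592B − (−$35.2B) = -$556.8 billion.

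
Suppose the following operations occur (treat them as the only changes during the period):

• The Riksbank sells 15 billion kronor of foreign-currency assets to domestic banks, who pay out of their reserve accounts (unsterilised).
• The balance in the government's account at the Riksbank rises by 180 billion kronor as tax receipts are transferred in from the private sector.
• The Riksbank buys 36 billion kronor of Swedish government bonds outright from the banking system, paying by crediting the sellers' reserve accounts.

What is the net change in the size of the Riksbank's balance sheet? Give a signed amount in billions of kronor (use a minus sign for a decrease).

Riksbank balance sheet:
  Assets:      Securities +36B, Foreign assets −15B
  Liabilities: Bank reserves −159B, Government deposits +180B
Commercial banking system:
  Assets:      Reserves at CB −159B, Securities −36B, Foreign assets +15B
  Liabilities: Checkable deposits −180B
Change in total Riksbank assets = +21 billion.

+21 billion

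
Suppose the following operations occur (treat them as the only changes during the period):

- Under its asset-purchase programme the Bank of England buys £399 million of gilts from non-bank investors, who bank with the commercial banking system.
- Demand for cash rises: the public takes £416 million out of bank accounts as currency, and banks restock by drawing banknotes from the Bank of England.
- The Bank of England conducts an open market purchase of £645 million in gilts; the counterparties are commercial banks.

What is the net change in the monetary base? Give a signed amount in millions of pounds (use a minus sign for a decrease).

Bank of England balance sheet:
  Assets:      Securities +£1044M
  Liabilities: Bank reserves +£628M, Currency in circulation +£416M
Monetary base = currency + reserves: +£416M + (+£628M) = +£1044 million.

+£1044 million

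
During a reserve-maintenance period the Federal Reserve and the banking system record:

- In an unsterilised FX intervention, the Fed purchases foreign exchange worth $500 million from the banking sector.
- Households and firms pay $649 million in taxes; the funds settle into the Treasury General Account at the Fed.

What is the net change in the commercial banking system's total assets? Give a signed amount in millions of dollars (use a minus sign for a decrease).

-$649 million

Fed balance sheet:
  Assets:      Foreign assets +$500M
  Liabilities: Bank reserves −$149M, Government deposits +$649M
Commercial banking system:
  Assets:      Reserves at CB −$149M, Foreign assets −$500M
  Liabilities: Checkable deposits −$649M
Change in total bank assets = -$649 million.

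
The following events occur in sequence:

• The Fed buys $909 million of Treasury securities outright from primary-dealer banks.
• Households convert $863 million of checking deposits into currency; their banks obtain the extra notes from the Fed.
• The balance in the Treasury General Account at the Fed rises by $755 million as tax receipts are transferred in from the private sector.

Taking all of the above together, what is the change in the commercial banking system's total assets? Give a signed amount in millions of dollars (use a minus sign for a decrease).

-$1618 million

OMO purchase (from banks) $909 million: just an asset swap on bank balance sheets → 0.
Currency withdrawal $863 million: bank balance sheets shrink → −$863M.
Government account inflow $755 million: bank balance sheets shrink → −$755M.
Net: 0 − 863 − 755 = -$1618 million.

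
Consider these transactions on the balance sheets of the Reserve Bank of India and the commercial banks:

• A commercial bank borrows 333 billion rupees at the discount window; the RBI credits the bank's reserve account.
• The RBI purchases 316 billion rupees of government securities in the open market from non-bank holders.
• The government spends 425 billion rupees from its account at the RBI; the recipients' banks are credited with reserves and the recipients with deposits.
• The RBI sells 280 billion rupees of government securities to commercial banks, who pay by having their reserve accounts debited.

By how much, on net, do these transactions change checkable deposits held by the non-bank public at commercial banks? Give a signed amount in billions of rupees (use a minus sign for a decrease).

Discount-window loan 333 billion rupees: the counterparty is a bank, so public deposits are unchanged → 0.
Asset purchase (from non-banks) 316 billion rupees: non-bank counterparties' bank balances rise → +316B.
Government spending 425 billion rupees: non-bank counterparties' bank balances rise → +425B.
OMO sale (to banks) 280 billion rupees: the counterparty is a bank, so public deposits are unchanged → 0.
Net: 0 + 316 + 425 + 0 = +741 billion.

+741 billion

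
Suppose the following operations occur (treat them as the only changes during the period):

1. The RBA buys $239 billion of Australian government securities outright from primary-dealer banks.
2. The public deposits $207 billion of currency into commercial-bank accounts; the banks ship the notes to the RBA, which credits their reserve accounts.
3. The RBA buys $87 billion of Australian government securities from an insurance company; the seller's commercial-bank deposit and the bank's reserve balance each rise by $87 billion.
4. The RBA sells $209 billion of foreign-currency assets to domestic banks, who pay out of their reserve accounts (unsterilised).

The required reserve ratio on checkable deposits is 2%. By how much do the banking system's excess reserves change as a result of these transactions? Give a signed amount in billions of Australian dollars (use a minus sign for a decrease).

+$318.12 billion

OMO purchase (from banks) $239 billion: reserves +$239B, deposits 0.
Currency deposit $207 billion: reserves +$207B, deposits +$207B.
Asset purchase (from non-banks) $87 billion: reserves +$87B, deposits +$87B.
FX sale $209 billion: reserves −$209B, deposits 0.
Totals: Δreserves = +$324B, Δdeposits = +$294B.
Δrequired reserves = 2% × +$294B = +$5.88B.
Δexcess reserves = Δreserves − Δrequired = +$324B − (+$5.88B) = +$318.12 billion.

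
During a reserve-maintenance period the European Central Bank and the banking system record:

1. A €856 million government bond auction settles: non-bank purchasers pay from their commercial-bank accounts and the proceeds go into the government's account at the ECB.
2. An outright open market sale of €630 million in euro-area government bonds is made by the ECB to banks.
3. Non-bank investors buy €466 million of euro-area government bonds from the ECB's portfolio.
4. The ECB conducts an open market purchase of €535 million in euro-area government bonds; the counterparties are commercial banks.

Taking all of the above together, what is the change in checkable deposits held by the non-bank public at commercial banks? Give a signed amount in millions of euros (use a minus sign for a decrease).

-€1322 million

Government account inflow €856 million: non-bank counterparties' bank balances fall → −€856M.
OMO sale (to banks) €630 million: the counterparty is a bank, so public deposits are unchanged → 0.
Asset sale (to non-banks) €466 million: non-bank counterparties' bank balances fall → −€466M.
OMO purchase (from banks) €535 million: the counterparty is a bank, so public deposits are unchanged → 0.
Net: −856 + 0 − 466 + 0 = -€1322 million.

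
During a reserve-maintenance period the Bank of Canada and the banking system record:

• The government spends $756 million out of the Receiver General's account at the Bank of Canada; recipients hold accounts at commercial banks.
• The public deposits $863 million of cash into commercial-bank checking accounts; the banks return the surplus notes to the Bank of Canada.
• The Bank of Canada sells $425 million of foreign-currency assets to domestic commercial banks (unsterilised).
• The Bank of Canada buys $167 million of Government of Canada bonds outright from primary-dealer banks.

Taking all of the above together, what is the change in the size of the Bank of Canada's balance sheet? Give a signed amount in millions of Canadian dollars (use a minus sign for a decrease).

-$258 million

Bank of Canada balance sheet:
  Assets:      Securities +$167M, Foreign assets −$425M
  Liabilities: Bank reserves +$1361M, Currency in circulation −$863M, Government deposits −$756M
Commercial banking system:
  Assets:      Reserves at CB +$1361M, Securities −$167M, Foreign assets +$425M
  Liabilities: Checkable deposits +$1619M
Change in total Bank of Canada assets = -$258 million.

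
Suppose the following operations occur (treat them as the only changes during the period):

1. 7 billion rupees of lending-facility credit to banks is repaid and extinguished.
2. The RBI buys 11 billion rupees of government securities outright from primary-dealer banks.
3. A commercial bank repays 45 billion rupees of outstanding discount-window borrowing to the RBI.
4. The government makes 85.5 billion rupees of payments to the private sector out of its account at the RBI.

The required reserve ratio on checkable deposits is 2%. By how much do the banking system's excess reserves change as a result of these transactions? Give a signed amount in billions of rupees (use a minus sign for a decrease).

+42.79 billion

Discount-window repayment 7 billion rupees: reserves −7B, deposits 0.
OMO purchase (from banks) 11 billion rupees: reserves +11B, deposits 0.
Discount-window repayment 45 billion rupees: reserves −45B, deposits 0.
Government spending 85.5 billion rupees: reserves +85.5B, deposits +85.5B.
Totals: Δreserves = +44.5B, Δdeposits = +85.5B.
Δrequired reserves = 2% × +85.5B = +1.71B.
Δexcess reserves = Δreserves − Δrequired = +44.5B − (+1.71B) = +42.79 billion.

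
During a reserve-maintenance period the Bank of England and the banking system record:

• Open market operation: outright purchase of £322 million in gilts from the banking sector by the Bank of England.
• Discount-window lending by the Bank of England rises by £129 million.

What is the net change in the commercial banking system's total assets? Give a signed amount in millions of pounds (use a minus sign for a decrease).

+£129 million

OMO purchase (from banks) £322 million: just an asset swap on bank balance sheets → 0.
Discount-window loan £129 million: bank balance sheets expand → +£129M.
Net: 0 + 129 = +£129 million.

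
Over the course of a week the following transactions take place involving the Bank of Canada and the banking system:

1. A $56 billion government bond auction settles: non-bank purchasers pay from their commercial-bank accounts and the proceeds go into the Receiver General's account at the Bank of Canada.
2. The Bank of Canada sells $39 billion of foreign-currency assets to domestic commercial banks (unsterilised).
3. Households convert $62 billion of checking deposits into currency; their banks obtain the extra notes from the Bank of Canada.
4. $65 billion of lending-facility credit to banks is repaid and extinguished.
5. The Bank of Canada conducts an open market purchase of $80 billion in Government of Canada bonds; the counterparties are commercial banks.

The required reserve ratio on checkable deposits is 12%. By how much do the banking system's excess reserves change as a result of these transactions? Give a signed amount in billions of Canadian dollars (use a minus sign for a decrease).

Government account inflow $56 billion: reserves −$56B, deposits −$56B.
FX sale $39 billion: reserves −$39B, deposits 0.
Currency withdrawal $62 billion: reserves −$62B, deposits −$62B.
Discount-window repayment $65 billion: reserves −$65B, deposits 0.
OMO purchase (from banks) $80 billion: reserves +$80B, deposits 0.
Totals: Δreserves = −$142B, Δdeposits = −$118B.
Δrequired reserves = 12% × −$118B = −$14.16B.
Δexcess reserves = Δreserves − Δrequired = −$142B − (−$14.16B) = -$127.84 billion.

-$127.84 billion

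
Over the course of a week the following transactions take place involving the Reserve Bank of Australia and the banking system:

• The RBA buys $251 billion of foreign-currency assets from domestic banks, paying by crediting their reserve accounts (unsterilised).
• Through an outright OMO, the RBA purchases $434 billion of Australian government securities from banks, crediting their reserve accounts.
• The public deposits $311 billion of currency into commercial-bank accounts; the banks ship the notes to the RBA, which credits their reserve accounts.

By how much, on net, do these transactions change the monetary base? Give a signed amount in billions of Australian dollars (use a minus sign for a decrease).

+$685 billion

FX purchase $251 billion: RBA balance sheet expands → +$251B.
OMO purchase (from banks) $434 billion: RBA balance sheet expands → +$434B.
Currency deposit $311 billion: just a shift between currency and reserves — both are base money → 0.
Net: 251 + 434 + 0 = +$685 billion.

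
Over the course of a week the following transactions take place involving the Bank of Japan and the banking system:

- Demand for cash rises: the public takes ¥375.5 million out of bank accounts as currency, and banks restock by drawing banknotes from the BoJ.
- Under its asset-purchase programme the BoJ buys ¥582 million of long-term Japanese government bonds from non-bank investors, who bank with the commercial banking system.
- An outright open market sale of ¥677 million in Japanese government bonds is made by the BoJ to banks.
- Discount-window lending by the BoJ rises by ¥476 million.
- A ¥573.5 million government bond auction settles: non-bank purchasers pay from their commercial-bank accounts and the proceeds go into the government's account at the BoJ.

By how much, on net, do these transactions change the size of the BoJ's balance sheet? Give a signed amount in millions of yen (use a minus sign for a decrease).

+¥381 million

Currency withdrawal ¥375.5 million: only the composition of liabilities changes → 0.
Asset purchase (from non-banks) ¥582 million: a BoJ asset is acquired → +¥582M.
OMO sale (to banks) ¥677 million: a BoJ asset is shed → −¥677M.
Discount-window loan ¥476 million: a BoJ asset is acquired → +¥476M.
Government account inflow ¥573.5 million: only the composition of liabilities changes → 0.
Net: 0 + 582 − 677 + 476 + 0 = +¥381 million.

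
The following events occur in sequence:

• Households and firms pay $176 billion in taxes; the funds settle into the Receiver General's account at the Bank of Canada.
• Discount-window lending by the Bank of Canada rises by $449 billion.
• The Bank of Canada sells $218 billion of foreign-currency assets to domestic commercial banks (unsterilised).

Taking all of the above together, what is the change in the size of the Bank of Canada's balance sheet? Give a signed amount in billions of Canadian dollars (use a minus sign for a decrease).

Bank of Canada balance sheet:
  Assets:      Loans to banks +$449B, Foreign assets −$218B
  Liabilities: Bank reserves +$55B, Government deposits +$176B
Commercial banking system:
  Assets:      Reserves at CB +$55B, Foreign assets +$218B
  Liabilities: Checkable deposits −$176B, Borrowings from CB +$449B
Change in total Bank of Canada assets = +$231 billion.

+$231 billion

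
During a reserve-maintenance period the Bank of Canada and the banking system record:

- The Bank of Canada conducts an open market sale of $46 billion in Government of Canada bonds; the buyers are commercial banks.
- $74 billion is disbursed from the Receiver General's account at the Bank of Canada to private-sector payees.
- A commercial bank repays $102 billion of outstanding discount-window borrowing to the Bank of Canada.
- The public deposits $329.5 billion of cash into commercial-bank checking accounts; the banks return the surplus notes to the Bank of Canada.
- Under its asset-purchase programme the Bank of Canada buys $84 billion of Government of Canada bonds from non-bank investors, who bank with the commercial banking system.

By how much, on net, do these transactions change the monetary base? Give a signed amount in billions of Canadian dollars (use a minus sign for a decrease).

+$10 billion

OMO sale (to banks) $46 billion: Bank of Canada balance sheet contracts → −$46B.
Government spending $74 billion: a non-base liability converts back to reserves → +$74B.
Discount-window repayment $102 billion: Bank of Canada balance sheet contracts → −$102B.
Currency deposit $329.5 billion: just a shift between currency and reserves — both are base money → 0.
Asset purchase (from non-banks) $84 billion: Bank of Canada balance sheet expands → +$84B.
Net: −46 + 74 − 102 + 0 + 84 = +$10 billion.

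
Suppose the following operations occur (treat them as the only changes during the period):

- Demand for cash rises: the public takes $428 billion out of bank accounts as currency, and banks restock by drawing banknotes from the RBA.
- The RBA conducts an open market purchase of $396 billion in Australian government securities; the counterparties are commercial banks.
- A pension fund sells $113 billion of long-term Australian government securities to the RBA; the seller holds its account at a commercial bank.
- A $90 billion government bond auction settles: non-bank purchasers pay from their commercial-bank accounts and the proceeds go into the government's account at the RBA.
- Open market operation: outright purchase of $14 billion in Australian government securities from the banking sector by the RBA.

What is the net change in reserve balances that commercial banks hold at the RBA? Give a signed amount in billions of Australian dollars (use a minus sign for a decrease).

RBA balance sheet:
  Assets:      Securities +$523B
  Liabilities: Bank reserves +$5B, Currency in circulation +$428B, Government deposits +$90B
Commercial banking system:
  Assets:      Reserves at CB +$5B, Securities −$410B
  Liabilities: Checkable deposits −$405B
So the change in reserve balances that commercial banks hold at the RBA is +$5 billion.

+$5 billion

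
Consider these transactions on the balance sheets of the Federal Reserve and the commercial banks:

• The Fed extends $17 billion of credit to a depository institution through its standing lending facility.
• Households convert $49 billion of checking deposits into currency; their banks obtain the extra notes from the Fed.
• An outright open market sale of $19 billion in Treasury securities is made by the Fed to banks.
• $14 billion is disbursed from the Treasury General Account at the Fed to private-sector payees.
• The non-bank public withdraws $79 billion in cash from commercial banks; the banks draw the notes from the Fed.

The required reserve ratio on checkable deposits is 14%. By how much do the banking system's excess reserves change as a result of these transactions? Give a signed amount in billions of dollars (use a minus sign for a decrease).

-$100.04 billion

Discount-window loan $17 billion: reserves +$17B, deposits 0.
Currency withdrawal $49 billion: reserves −$49B, deposits −$49B.
OMO sale (to banks) $19 billion: reserves −$19B, deposits 0.
Government spending $14 billion: reserves +$14B, deposits +$14B.
Currency withdrawal $79 billion: reserves −$79B, deposits −$79B.
Totals: Δreserves = −$116B, Δdeposits = −$114B.
Δrequired reserves = 14% × −$114B = −$15.96B.
Δexcess reserves = Δreserves − Δrequired = −$116B − (−$15.96B) = -$100.04 billion.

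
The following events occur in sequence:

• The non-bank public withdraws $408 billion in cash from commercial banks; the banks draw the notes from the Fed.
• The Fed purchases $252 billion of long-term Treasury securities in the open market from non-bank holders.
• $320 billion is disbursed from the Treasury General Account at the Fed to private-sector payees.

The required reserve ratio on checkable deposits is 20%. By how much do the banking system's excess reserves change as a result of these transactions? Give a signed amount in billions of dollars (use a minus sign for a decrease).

+$131.2 billion

Currency withdrawal $408 billion: reserves −$408B, deposits −$408B.
Asset purchase (from non-banks) $252 billion: reserves +$252B, deposits +$252B.
Government spending $320 billion: reserves +$320B, deposits +$320B.
Totals: Δreserves = +$164B, Δdeposits = +$164B.
Δrequired reserves = 20% × +$164B = +$32.8B.
Δexcess reserves = Δreserves − Δrequired = +$164B − (+$32.8B) = +$131.2 billion.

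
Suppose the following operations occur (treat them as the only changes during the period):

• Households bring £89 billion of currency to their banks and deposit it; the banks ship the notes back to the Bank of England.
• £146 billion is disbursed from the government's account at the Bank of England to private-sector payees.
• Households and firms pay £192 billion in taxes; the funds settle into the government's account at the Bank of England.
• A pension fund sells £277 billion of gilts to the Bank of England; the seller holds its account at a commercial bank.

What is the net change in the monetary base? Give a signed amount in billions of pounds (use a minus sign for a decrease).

Bank of England balance sheet:
  Assets:      Securities +£277B
  Liabilities: Bank reserves +£320B, Currency in circulation −£89B, Government deposits +£46B
Monetary base = currency + reserves: −£89B + (+£320B) = +£231 billion.

+£231 billion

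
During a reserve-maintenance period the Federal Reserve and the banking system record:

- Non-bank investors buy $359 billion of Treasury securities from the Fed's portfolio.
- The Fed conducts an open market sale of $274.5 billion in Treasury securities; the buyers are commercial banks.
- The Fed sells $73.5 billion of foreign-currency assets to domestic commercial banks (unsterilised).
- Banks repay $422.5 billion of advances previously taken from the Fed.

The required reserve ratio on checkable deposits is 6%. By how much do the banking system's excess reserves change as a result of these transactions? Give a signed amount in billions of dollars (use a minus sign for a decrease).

Asset sale (to non-banks) $359 billion: reserves −$359B, deposits −$359B.
OMO sale (to banks) $274.5 billion: reserves −$274.5B, deposits 0.
FX sale $73.5 billion: reserves −$73.5B, deposits 0.
Discount-window repayment $422.5 billion: reserves −$422.5B, deposits 0.
Totals: Δreserves = −$1129.5B, Δdeposits = −$359B.
Δrequired reserves = 6% × −$359B = −$21.54B.
Δexcess reserves = Δreserves − Δrequired = −$1129.5B − (−$21.54B) = -$1107.96 billion.

-$1107.96 billion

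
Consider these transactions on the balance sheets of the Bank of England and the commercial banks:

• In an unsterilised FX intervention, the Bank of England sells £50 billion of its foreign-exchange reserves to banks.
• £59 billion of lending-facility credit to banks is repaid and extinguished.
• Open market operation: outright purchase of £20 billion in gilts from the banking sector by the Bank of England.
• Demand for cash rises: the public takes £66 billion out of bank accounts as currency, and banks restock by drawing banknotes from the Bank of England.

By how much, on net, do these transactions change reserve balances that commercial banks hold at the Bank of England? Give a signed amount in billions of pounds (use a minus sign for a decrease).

-£155 billion

Bank of England balance sheet:
  Assets:      Securities +£20B, Loans to banks −£59B, Foreign assets −£50B
  Liabilities: Bank reserves −£155B, Currency in circulation +£66B
So the change in reserve balances that commercial banks hold at the Bank of England is -£155 billion.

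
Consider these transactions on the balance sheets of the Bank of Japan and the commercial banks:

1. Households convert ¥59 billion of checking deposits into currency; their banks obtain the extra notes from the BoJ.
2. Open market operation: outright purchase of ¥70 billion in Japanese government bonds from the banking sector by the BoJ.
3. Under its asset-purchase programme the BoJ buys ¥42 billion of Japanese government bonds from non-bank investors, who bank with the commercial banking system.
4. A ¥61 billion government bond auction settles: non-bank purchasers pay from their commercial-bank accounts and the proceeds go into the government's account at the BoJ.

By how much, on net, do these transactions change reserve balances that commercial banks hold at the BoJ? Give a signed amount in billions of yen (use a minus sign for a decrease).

Currency withdrawal ¥59 billion: banks swap reserves for currency → −¥59B.
OMO purchase (from banks) ¥70 billion: the BoJ pays by crediting reserve accounts → +¥70B.
Asset purchase (from non-banks) ¥42 billion: the BoJ pays by crediting reserve accounts → +¥42B.
Government account inflow ¥61 billion: funds move from bank reserves into the government account → −¥61B.
Net: −59 + 70 + 42 − 61 = -¥8 billion.

-¥8 billion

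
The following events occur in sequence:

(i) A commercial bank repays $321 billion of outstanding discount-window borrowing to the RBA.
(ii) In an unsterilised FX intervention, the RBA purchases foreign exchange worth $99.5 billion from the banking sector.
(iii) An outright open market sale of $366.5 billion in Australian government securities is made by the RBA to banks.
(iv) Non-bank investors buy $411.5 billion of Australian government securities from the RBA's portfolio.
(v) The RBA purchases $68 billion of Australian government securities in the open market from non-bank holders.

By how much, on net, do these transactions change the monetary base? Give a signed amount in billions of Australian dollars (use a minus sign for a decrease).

-$931.5 billion

Discount-window repayment $321 billion: RBA balance sheet contracts → −$321B.
FX purchase $99.5 billion: RBA balance sheet expands → +$99.5B.
OMO sale (to banks) $366.5 billion: RBA balance sheet contracts → −$366.5B.
Asset sale (to non-banks) $411.5 billion: RBA balance sheet contracts → −$411.5B.
Asset purchase (from non-banks) $68 billion: RBA balance sheet expands → +$68B.
Net: −321 + 99.5 − 366.5 − 411.5 + 68 = -$931.5 billion.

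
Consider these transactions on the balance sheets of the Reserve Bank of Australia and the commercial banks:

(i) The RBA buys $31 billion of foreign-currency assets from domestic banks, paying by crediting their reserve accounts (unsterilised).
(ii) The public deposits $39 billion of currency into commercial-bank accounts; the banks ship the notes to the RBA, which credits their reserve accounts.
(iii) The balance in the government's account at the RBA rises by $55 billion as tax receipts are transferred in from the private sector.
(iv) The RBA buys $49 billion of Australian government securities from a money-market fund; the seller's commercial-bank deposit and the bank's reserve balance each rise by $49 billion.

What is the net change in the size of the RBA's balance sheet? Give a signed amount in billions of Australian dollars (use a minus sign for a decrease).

FX purchase $31 billion: an RBA asset is acquired → +$31B.
Currency deposit $39 billion: only the composition of liabilities changes → 0.
Government account inflow $55 billion: only the composition of liabilities changes → 0.
Asset purchase (from non-banks) $49 billion: an RBA asset is acquired → +$49B.
Net: 31 + 0 + 0 + 49 = +$80 billion.

+$80 billion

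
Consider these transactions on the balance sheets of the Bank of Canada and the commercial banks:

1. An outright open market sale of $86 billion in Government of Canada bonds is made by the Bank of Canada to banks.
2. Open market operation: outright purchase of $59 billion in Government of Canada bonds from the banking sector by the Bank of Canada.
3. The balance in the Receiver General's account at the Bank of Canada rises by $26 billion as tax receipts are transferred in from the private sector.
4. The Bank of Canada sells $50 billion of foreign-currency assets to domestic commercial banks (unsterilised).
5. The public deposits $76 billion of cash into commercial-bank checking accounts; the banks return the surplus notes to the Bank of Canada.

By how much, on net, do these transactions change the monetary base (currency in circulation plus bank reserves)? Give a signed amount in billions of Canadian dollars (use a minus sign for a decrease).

Bank of Canada balance sheet:
  Assets:      Securities −$27B, Foreign assets −$50B
  Liabilities: Bank reserves −$27B, Currency in circulation −$76B, Government deposits +$26B
Commercial banking system:
  Assets:      Reserves at CB −$27B, Securities +$27B, Foreign assets +$50B
  Liabilities: Checkable deposits +$50B
Monetary base = currency + reserves: −$76B + (−$27B) = -$103 billion.

-$103 billion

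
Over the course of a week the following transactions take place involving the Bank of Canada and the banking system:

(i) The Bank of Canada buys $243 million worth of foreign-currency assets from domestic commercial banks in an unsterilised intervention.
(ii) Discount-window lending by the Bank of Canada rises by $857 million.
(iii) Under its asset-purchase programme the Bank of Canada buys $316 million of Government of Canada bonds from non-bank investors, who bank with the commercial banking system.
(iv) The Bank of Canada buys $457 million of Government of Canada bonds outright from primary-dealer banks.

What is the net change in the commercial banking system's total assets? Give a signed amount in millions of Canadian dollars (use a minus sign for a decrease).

FX purchase $243 million: just an asset swap on bank balance sheets → 0.
Discount-window loan $857 million: bank balance sheets expand → +$857M.
Asset purchase (from non-banks) $316 million: bank balance sheets expand → +$316M.
OMO purchase (from banks) $457 million: just an asset swap on bank balance sheets → 0.
Net: 0 + 857 + 316 + 0 = +$1173 million.

+$1173 million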